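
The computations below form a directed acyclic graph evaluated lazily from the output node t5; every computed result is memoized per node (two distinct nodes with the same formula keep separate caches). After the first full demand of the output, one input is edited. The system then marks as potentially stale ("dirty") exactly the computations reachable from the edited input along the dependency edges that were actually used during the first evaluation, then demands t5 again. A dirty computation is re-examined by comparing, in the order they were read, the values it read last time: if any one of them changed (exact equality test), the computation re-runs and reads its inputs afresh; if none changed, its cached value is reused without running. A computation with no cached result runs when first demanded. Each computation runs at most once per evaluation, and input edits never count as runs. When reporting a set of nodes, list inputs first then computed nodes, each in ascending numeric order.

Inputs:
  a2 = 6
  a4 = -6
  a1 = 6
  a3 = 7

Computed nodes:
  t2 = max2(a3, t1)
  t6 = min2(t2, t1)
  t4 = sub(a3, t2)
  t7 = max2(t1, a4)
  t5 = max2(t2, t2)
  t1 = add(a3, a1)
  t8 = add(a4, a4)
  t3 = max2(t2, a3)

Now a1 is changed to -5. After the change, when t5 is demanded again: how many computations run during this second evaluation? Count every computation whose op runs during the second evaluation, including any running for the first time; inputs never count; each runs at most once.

3 computations run: t1, t2, t5.

First demand of the output computes:
  t1 = add(7, 6) = 13
  t2 = max2(7, 13) = 13
  t5 = max2(13, 13) = 13

After the edit, cleaning proceeds:
  t1: a read changed (a1 6->-5) — executes, giving 2.
  t2: a read changed (t1 13->2) — executes, giving 7.
  t5: a read changed (t2 13->7; t2 13->7) — executes, giving 7.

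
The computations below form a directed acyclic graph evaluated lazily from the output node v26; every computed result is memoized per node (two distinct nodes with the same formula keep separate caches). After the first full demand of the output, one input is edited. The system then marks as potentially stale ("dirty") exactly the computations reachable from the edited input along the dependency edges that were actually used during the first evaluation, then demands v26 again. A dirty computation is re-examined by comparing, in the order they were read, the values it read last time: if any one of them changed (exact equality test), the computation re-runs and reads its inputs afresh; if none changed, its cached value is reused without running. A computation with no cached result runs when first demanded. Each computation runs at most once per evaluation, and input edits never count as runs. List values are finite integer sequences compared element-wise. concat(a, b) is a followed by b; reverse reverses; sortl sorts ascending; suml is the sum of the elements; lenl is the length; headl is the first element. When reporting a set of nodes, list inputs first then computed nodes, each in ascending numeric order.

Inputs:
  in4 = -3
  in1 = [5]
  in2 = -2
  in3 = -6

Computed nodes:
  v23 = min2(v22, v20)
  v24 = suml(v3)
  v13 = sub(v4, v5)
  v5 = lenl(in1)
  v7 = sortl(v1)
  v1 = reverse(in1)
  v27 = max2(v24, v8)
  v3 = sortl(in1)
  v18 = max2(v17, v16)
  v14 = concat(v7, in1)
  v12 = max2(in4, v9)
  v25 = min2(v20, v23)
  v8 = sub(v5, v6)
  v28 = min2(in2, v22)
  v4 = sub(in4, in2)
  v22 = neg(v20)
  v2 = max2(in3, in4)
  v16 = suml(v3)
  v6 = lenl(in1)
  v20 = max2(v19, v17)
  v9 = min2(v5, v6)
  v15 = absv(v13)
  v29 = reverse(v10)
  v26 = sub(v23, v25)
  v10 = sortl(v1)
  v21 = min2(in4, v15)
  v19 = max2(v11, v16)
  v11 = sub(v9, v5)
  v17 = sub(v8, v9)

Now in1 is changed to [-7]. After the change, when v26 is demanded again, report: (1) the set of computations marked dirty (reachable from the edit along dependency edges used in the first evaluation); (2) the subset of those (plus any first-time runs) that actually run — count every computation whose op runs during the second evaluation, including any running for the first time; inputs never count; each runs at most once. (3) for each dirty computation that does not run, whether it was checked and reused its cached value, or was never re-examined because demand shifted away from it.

The edit dirties: v3, v5, v6, v8, v9, v11, v16, v17, v19, v20, v22, v23, v25, v26.
10 computations run: v3, v5, v6, v16, v19, v20, v22, v23, v25, v26.
Cache hits after checking: v8, v9, v11, v17.
Note where the cutoff bites: v8 is checked, finds nothing changed, and keeps its cache.

First demand of the output computes:
  v3 = sortl([5]) = [5]
  v5 = lenl([5]) = 1
  v6 = lenl([5]) = 1
  v8 = sub(1, 1) = 0
  v9 = min2(1, 1) = 1
  v11 = sub(1, 1) = 0
  v16 = suml([5]) = 5
  v17 = sub(0, 1) = -1
  v19 = max2(0, 5) = 5
  v20 = max2(5, -1) = 5
  v22 = neg(5) = -5
  v23 = min2(-5, 5) = -5
  v25 = min2(5, -5) = -5
  v26 = sub(-5, -5) = 0

After the edit, cleaning proceeds:
  v3: a read changed (in1 [5]->[-7]) — executes, giving [-7].
  v5: a read changed (in1 [5]->[-7]) — executes, giving 1 — identical to its old value.
  v6: a read changed (in1 [5]->[-7]) — executes, giving 1 — identical to its old value.
  v8: dirty, but its reads are unchanged (v5 unchanged, v6 unchanged); cached 0 stands.
  v9: dirty, but its reads are unchanged (v5 unchanged, v6 unchanged); cached 1 stands.
  v11: dirty, but its reads are unchanged (v9 unchanged, v5 unchanged); cached 0 stands.
  v16: a read changed (v3 [5]->[-7]) — executes, giving -7.
  v17: dirty, but its reads are unchanged (v8 unchanged, v9 unchanged); cached -1 stands.
  v19: a read changed (v16 5->-7) — executes, giving 0.
  v20: a read changed (v19 5->0) — executes, giving 0.
  v22: a read changed (v20 5->0) — executes, giving 0.
  v23: a read changed (v22 -5->0; v20 5->0) — executes, giving 0.
  v25: a read changed (v20 5->0; v23 -5->0) — executes, giving 0.
  v26: a read changed (v23 -5->0; v25 -5->0) — executes, giving 0 — identical to its old value.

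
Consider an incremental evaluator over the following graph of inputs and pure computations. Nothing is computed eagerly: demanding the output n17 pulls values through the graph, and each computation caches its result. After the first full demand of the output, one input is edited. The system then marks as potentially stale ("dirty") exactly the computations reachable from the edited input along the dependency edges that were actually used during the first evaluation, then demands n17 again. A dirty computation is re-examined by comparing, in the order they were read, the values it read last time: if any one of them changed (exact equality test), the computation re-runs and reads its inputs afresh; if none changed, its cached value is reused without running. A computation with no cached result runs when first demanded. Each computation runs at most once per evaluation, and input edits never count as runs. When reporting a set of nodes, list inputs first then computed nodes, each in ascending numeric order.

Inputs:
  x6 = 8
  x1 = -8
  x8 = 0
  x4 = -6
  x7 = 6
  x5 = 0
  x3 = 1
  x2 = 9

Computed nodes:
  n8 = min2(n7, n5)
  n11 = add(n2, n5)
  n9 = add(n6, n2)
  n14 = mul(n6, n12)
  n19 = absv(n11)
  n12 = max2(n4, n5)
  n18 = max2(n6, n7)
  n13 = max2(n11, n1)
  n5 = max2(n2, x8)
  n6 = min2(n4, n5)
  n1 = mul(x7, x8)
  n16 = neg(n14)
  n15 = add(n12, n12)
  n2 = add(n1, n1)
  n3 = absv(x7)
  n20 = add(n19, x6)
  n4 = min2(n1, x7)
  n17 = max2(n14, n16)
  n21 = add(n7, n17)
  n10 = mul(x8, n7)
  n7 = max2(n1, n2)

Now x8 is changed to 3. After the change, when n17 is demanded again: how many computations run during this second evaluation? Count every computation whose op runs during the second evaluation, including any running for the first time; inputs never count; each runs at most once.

Run set: n1, n2, n4, n5, n6, n12, n14, n16, n17 (9 run).

Initial pass — values computed on the first demand:
  n1 = mul(6, 0) = 0
  n2 = add(0, 0) = 0
  n4 = min2(0, 6) = 0
  n5 = max2(0, 0) = 0
  n6 = min2(0, 0) = 0
  n12 = max2(0, 0) = 0
  n14 = mul(0, 0) = 0
  n16 = neg(0) = 0
  n17 = max2(0, 0) = 0

Second demand — change propagation:
  n1: re-runs because x8 0->3; new result 18.
  n2: re-runs because n1 0->18; n1 0->18; new result 36.
  n4: re-runs because n1 0->18; new result 6.
  n5: re-runs because n2 0->36; x8 0->3; new result 36.
  n6: re-runs because n4 0->6; n5 0->36; new result 6.
  n12: re-runs because n4 0->6; n5 0->36; new result 36.
  n14: re-runs because n6 0->6; n12 0->36; new result 216.
  n16: re-runs because n14 0->216; new result -216.
  n17: re-runs because n14 0->216; n16 0->-216; new result 216.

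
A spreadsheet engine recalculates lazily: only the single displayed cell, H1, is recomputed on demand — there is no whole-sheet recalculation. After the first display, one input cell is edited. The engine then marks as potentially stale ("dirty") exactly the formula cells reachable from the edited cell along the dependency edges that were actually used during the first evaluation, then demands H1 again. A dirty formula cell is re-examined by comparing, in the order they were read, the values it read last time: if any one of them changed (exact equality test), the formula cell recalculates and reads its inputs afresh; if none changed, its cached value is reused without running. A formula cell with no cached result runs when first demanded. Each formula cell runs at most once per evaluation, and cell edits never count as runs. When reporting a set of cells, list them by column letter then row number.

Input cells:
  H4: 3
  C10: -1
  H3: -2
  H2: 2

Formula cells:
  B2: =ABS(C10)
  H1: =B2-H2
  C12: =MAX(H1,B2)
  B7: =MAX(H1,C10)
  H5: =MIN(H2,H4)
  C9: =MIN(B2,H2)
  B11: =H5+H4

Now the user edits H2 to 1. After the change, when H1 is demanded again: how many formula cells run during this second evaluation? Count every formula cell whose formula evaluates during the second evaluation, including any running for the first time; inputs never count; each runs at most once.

Formula cells that run: H1 — 1 in total.

First evaluation (everything demanded from the output):
  B2 = ABS(-1) = 1
  H1 = 1 - 2 = -1

Propagation after the edit:
  H1: runs — H2 2->1; result 0.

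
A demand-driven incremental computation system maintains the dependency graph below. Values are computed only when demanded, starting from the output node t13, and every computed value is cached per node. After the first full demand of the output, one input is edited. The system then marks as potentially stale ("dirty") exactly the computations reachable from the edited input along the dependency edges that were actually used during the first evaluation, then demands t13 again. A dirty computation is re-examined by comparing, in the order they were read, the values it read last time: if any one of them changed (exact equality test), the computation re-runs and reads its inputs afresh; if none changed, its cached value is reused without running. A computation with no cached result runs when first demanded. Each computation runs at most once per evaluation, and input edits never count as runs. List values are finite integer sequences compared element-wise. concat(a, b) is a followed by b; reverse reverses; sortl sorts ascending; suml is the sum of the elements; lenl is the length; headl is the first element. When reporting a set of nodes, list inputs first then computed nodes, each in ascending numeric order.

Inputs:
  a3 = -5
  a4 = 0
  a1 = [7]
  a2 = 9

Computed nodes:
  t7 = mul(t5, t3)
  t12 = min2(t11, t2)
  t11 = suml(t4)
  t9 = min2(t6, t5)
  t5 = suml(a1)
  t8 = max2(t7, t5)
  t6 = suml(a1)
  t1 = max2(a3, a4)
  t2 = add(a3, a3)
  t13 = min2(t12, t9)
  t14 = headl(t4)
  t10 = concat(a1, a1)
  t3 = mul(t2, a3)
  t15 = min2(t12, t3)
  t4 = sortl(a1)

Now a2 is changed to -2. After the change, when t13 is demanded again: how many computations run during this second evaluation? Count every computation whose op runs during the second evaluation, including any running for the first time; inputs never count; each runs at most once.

Computations that run: none — 0 in total.
Key observation: a2 is never demanded by the output, so the edit triggers no recomputation at all.

First evaluation (everything demanded from the output):
  t2 = add(-5, -5) = -10
  t4 = sortl([7]) = [7]
  t5 = suml([7]) = 7
  t6 = suml([7]) = 7
  t9 = min2(7, 7) = 7
  t11 = suml([7]) = 7
  t12 = min2(7, -10) = -10
  t13 = min2(-10, 7) = -10

Propagation after the edit:
  a2 feeds no computation that the output demands — nothing is marked dirty and nothing runs.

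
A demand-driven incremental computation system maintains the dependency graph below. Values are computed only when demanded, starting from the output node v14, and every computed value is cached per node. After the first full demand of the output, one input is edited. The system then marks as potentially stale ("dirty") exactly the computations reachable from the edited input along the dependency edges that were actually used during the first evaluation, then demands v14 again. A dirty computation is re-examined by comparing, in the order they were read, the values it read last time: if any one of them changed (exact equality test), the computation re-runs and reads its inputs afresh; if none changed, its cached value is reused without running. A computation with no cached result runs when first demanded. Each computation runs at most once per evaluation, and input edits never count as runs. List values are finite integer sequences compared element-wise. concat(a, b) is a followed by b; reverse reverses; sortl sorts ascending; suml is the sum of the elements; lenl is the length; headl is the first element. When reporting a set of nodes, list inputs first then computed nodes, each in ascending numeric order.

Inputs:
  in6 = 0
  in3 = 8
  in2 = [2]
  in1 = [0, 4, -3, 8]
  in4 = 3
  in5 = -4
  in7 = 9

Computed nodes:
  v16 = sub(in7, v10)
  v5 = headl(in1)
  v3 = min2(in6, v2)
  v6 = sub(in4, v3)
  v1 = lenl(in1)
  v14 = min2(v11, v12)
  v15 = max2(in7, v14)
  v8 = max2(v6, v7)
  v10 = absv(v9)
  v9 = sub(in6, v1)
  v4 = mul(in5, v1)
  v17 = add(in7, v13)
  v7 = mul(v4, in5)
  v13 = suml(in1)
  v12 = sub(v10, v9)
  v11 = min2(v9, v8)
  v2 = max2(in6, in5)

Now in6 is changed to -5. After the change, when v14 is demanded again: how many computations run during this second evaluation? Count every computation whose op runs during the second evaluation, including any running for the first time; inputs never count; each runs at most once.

First evaluation (everything demanded from the output):
  v1 = lenl([0, 4, -3, 8]) = 4
  v2 = max2(0, -4) = 0
  v3 = min2(0, 0) = 0
  v4 = mul(-4, 4) = -16
  v6 = sub(3, 0) = 3
  v7 = mul(-16, -4) = 64
  v8 = max2(3, 64) = 64
  v9 = sub(0, 4) = -4
  v10 = absv(-4) = 4
  v11 = min2(-4, 64) = -4
  v12 = sub(4, -4) = 8
  v14 = min2(-4, 8) = -4

Propagation after the edit:
  v2: runs — in6 0->-5; result -4.
  v3: runs — in6 0->-5; v2 0->-4; result -5.
  v6: runs — v3 0->-5; result 8.
  v8: runs — v6 3->8; result 64 (same value as before).
  v9: runs — in6 0->-5; result -9.
  v10: runs — v9 -4->-9; result 9.
  v11: runs — v9 -4->-9; result -9.
  v12: runs — v10 4->9; v9 -4->-9; result 18.
  v14: runs — v11 -4->-9; v12 8->18; result -9.

Computations that run: v2, v3, v6, v8, v9, v10, v11, v12, v14 — 9 in total.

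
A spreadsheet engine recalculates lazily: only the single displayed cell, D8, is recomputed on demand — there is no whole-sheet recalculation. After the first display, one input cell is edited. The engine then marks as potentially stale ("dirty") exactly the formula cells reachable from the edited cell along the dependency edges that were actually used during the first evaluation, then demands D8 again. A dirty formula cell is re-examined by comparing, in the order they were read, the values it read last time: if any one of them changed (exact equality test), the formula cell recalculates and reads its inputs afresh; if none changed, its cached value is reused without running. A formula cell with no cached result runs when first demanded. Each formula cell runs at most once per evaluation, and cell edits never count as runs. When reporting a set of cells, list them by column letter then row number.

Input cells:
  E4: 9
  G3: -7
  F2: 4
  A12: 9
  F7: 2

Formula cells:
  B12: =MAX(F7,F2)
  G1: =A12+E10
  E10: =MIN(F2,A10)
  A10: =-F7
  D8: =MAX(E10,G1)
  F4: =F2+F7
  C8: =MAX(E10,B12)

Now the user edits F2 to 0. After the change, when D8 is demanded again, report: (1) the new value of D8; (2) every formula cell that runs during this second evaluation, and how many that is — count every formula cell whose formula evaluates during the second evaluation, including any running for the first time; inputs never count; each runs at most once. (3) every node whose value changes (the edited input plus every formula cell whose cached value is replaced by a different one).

First evaluation (everything demanded from the output):
  A10 = -(2) = -2
  E10 = MIN(4, -2) = -2
  G1 = 9 + -2 = 7
  D8 = MAX(-2, 7) = 7

Propagation after the edit:
  E10: runs — F2 4->0; result -2 (same value as before).
  G1: checked — values it read are unchanged (A12 unchanged, E10 unchanged); reused cached 7 without running.
  D8: checked — values it read are unchanged (E10 unchanged, G1 unchanged); reused cached 7 without running.

Key observation: the change is absorbed at E10 — it re-runs but produces the same value, and the output's value is unchanged.

New value of D8: 7.
Formula cells that run: E10 — 1 in total.
Values that change: F2.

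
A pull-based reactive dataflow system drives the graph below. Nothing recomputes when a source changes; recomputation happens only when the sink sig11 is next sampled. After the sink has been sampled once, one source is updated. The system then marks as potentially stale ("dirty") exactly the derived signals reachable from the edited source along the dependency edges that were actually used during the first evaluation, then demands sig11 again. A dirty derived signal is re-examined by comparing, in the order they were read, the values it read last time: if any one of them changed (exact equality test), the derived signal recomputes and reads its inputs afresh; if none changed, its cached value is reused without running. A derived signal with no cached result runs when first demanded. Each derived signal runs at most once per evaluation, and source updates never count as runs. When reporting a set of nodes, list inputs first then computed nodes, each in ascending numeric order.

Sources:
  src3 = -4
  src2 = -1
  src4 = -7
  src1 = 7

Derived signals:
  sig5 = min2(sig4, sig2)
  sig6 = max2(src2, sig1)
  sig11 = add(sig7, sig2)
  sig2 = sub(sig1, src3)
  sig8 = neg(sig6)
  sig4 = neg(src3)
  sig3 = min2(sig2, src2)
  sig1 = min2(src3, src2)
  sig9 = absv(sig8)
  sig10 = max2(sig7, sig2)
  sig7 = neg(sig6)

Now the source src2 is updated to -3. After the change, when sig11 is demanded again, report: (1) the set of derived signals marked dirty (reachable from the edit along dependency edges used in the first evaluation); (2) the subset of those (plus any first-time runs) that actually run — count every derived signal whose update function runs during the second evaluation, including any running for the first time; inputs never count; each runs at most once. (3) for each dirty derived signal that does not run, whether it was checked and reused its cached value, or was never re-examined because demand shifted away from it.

Marked dirty: sig1, sig2, sig6, sig7, sig11.
Derived signals that run: sig1, sig6, sig7, sig11 — 4 in total.
Checked but reused from cache: sig2.
Key observation: the cutoff stops propagation at sig2 — its inputs' values are unchanged, so it reuses its cache.

First evaluation (everything demanded from the output):
  sig1 = min2(-4, -1) = -4
  sig2 = sub(-4, -4) = 0
  sig6 = max2(-1, -4) = -1
  sig7 = neg(-1) = 1
  sig11 = add(1, 0) = 1

Propagation after the edit:
  sig1: runs — src2 -1->-3; result -4 (same value as before).
  sig2: checked — values it read are unchanged (sig1 unchanged, src3 unchanged); reused cached 0 without running.
  sig6: runs — src2 -1->-3; result -3.
  sig7: runs — sig6 -1->-3; result 3.
  sig11: runs — sig7 1->3; result 3.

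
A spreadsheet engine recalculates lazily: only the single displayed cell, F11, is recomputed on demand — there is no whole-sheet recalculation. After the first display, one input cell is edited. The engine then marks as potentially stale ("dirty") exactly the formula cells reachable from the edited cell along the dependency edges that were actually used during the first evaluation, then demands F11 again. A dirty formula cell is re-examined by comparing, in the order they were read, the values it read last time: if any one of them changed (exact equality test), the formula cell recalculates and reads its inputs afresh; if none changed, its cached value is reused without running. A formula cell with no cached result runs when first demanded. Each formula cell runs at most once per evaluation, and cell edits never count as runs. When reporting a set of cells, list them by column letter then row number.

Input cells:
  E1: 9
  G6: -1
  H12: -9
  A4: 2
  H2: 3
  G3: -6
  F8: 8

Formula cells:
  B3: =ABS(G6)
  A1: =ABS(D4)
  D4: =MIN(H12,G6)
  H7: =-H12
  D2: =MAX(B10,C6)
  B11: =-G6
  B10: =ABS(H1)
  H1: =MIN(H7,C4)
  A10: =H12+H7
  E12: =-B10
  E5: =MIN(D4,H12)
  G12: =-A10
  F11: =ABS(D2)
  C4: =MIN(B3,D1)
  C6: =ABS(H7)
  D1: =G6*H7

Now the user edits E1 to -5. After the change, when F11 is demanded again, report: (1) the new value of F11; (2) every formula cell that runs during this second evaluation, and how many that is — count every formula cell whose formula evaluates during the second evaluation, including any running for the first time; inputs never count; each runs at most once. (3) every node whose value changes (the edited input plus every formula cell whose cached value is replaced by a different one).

New value of F11: 9.
Formula cells that run: none — 0 in total.
Values that change: E1.
Key observation: E1 is never demanded by the output, so the edit triggers no recomputation at all.

First evaluation (everything demanded from the output):
  B3 = ABS(-1) = 1
  H7 = -(-9) = 9
  C6 = ABS(9) = 9
  D1 = -1 * 9 = -9
  C4 = MIN(1, -9) = -9
  H1 = MIN(9, -9) = -9
  B10 = ABS(-9) = 9
  D2 = MAX(9, 9) = 9
  F11 = ABS(9) = 9

Propagation after the edit:
  E1 feeds no computation that the output demands — nothing is marked dirty and nothing runs.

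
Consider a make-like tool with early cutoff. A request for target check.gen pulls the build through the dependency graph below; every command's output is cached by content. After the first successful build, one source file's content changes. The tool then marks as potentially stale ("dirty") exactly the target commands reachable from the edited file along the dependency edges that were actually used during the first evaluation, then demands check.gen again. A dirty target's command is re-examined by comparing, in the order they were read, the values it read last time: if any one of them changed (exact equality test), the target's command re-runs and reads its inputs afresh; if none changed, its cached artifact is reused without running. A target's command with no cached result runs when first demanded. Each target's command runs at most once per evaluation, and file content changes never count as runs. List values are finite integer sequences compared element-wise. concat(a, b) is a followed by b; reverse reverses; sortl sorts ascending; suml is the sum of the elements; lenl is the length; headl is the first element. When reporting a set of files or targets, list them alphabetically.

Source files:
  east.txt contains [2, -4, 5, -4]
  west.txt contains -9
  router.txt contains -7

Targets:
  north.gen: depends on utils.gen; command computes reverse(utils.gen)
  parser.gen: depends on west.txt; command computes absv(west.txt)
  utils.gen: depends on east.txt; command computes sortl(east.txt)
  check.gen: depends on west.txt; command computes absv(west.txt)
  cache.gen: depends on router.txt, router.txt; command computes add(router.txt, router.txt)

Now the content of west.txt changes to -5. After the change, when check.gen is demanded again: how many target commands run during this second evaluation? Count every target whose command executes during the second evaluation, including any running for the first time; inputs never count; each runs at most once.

First demand of the output computes:
  check.gen = absv(-9) = 9

After the edit, cleaning proceeds:
  check.gen: a read changed (west.txt -9->-5) — executes, giving 5.

1 target commands run: check.gen.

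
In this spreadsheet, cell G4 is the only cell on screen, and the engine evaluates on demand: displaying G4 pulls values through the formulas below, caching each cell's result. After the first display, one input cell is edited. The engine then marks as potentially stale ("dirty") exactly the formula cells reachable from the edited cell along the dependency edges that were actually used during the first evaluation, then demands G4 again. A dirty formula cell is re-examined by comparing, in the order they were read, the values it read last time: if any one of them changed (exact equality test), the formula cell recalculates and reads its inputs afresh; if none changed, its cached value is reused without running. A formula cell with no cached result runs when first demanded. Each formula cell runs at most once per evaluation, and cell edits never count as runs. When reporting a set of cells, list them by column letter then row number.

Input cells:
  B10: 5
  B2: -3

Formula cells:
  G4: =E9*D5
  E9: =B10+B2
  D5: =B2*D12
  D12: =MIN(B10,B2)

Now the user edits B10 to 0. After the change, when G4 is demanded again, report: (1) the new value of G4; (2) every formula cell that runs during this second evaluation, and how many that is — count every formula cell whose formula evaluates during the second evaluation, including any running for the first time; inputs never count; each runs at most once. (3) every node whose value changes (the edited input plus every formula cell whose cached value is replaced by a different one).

Initial pass — values computed on the first demand:
  D12 = MIN(5, -3) = -3
  D5 = -3 * -3 = 9
  E9 = 5 + -3 = 2
  G4 = 2 * 9 = 18

Second demand — change propagation:
  D12: re-runs because B10 5->0; new result -3 (unchanged).
  D5: re-examined; everything it read last time is the same (B2 unchanged, D12 unchanged) — cache 9 kept, no run.
  E9: re-runs because B10 5->0; new result -3.
  G4: re-runs because E9 2->-3; new result -27.

The important point: at D5 every value read last time is unchanged, so the dirty flag clears without a run.

G4 now evaluates to -27.
Run set: D12, E9, G4 (3 run).
Changed values: B10, E9, G4.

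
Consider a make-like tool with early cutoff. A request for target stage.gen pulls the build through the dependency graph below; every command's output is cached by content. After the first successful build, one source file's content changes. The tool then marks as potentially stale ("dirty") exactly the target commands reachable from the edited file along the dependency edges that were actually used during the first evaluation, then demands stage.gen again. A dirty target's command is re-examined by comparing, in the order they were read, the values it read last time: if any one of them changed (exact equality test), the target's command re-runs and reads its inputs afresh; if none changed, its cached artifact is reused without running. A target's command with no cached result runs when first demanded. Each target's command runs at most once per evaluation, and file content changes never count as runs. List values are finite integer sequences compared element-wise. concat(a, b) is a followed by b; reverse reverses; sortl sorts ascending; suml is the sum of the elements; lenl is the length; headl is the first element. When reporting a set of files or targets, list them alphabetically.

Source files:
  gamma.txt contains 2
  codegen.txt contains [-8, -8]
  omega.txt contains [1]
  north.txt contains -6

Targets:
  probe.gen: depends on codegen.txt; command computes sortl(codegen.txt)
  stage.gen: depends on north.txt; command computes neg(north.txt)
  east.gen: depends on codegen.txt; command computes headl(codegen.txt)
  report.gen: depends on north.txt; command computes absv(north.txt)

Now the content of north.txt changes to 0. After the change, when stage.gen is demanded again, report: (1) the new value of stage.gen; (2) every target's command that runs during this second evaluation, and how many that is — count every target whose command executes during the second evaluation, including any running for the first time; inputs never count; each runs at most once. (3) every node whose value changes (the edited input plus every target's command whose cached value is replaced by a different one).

First demand of the output computes:
  stage.gen = neg(-6) = 6

After the edit, cleaning proceeds:
  stage.gen: a read changed (north.txt -6->0) — executes, giving 0.

Demanding stage.gen again yields 0.
1 target commands run: stage.gen.
The nodes whose values change: north.txt, stage.gen.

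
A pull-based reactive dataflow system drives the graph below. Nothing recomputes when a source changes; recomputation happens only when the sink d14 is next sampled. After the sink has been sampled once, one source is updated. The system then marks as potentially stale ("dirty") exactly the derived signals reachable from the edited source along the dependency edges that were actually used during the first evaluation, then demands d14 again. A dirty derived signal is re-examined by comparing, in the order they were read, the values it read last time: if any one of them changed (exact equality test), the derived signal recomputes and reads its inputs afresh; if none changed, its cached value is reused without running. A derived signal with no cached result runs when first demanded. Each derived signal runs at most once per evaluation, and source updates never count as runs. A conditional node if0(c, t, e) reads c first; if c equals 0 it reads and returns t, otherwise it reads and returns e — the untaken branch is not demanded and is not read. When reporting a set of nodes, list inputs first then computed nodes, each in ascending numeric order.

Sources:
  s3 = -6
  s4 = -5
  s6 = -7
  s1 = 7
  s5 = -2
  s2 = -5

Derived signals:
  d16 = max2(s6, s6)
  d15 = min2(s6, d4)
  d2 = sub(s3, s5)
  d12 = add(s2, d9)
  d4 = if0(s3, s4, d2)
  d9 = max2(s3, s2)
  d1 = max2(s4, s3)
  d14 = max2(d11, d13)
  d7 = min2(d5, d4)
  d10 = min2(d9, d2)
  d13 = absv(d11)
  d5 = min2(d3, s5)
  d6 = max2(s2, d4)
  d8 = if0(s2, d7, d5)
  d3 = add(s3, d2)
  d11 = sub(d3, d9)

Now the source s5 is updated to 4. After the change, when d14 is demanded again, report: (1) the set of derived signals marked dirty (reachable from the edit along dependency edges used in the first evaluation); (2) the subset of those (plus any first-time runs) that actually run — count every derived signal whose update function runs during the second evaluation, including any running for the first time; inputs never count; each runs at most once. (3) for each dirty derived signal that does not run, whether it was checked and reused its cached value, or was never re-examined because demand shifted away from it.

Marked dirty: d2, d3, d11, d13, d14.
Derived signals that run: d2, d3, d11, d13, d14 — 5 in total.
Every dirty derived signal ran.

First evaluation (everything demanded from the output):
  d2 = sub(-6, -2) = -4
  d3 = add(-6, -4) = -10
  d9 = max2(-6, -5) = -5
  d11 = sub(-10, -5) = -5
  d13 = absv(-5) = 5
  d14 = max2(-5, 5) = 5

Propagation after the edit:
  d2: runs — s5 -2->4; result -10.
  d3: runs — d2 -4->-10; result -16.
  d11: runs — d3 -10->-16; result -11.
  d13: runs — d11 -5->-11; result 11.
  d14: runs — d11 -5->-11; d13 5->11; result 11.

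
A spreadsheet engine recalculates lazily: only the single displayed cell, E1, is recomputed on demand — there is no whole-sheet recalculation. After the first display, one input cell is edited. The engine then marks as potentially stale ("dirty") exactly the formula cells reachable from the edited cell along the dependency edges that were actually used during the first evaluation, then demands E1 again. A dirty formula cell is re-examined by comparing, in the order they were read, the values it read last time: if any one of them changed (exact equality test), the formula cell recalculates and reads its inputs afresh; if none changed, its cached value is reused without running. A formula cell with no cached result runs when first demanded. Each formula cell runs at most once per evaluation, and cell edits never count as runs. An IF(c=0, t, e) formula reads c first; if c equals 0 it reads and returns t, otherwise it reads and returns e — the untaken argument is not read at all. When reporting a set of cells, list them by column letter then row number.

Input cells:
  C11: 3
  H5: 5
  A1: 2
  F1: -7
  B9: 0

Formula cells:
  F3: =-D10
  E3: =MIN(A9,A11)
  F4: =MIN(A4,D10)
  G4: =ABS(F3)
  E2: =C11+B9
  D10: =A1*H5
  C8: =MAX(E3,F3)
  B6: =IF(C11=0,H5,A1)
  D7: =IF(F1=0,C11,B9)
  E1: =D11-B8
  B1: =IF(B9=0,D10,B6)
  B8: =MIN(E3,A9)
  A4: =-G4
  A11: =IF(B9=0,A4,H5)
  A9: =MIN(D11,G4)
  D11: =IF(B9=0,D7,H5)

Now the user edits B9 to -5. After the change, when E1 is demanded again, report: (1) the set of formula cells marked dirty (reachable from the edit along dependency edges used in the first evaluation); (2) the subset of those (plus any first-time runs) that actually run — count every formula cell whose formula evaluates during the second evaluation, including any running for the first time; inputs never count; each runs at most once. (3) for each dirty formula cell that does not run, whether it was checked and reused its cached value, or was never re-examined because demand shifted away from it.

First evaluation (everything demanded from the output):
  D7 = IF(F1=0: F1=-7 -> else branch B9) = 0
  D10 = 2 * 5 = 10
  D11 = IF(B9=0: B9=0 -> then branch D7) = 0
  F3 = -(10) = -10
  G4 = ABS(-10) = 10
  A4 = -(10) = -10
  A9 = MIN(0, 10) = 0
  A11 = IF(B9=0: B9=0 -> then branch A4) = -10
  E3 = MIN(0, -10) = -10
  B8 = MIN(-10, 0) = -10
  E1 = 0 - -10 = 10

Propagation after the edit:
  A11: runs — B9 0->-5; result 5.
  D7: marked dirty but never re-examined — demand shifted away from it.
  D11: runs — B9 0->-5; result 5.
  A9: runs — D11 0->5; result 5.
  E3: runs — A9 0->5; A11 -10->5; result 5.
  B8: runs — E3 -10->5; A9 0->5; result 5.
  E1: runs — D11 0->5; B8 -10->5; result 0.

Key observation: a condition flipped, so demand moved to the other branch — D7 is never re-examined.

Marked dirty: A9, A11, B8, D7, D11, E1, E3.
Formula cells that run: A9, A11, B8, D11, E1, E3 — 6 in total.
Never re-examined (demand shifted away): D7.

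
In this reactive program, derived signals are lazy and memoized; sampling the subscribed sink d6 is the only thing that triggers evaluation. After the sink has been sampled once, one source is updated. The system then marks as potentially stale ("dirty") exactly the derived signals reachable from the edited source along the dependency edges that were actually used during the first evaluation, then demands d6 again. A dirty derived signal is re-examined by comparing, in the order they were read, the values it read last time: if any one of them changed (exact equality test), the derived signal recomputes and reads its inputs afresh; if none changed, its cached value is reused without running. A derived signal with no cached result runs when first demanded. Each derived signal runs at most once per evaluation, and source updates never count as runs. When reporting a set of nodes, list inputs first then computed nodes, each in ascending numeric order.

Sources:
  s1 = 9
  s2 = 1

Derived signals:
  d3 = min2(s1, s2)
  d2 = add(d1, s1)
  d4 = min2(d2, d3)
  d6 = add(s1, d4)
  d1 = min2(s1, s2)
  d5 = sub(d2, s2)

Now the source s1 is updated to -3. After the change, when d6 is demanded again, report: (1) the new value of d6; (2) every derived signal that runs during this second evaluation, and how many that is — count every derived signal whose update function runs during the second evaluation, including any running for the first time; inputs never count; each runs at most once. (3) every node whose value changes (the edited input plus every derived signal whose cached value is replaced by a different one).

Demanding d6 again yields -9.
5 derived signals run: d1, d2, d3, d4, d6.
The nodes whose values change: s1, d1, d2, d3, d4, d6.

First demand of the output computes:
  d1 = min2(9, 1) = 1
  d2 = add(1, 9) = 10
  d3 = min2(9, 1) = 1
  d4 = min2(10, 1) = 1
  d6 = add(9, 1) = 10

After the edit, cleaning proceeds:
  d1: a read changed (s1 9->-3) — executes, giving -3.
  d2: a read changed (d1 1->-3; s1 9->-3) — executes, giving -6.
  d3: a read changed (s1 9->-3) — executes, giving -3.
  d4: a read changed (d2 10->-6; d3 1->-3) — executes, giving -6.
  d6: a read changed (s1 9->-3; d4 1->-6) — executes, giving -9.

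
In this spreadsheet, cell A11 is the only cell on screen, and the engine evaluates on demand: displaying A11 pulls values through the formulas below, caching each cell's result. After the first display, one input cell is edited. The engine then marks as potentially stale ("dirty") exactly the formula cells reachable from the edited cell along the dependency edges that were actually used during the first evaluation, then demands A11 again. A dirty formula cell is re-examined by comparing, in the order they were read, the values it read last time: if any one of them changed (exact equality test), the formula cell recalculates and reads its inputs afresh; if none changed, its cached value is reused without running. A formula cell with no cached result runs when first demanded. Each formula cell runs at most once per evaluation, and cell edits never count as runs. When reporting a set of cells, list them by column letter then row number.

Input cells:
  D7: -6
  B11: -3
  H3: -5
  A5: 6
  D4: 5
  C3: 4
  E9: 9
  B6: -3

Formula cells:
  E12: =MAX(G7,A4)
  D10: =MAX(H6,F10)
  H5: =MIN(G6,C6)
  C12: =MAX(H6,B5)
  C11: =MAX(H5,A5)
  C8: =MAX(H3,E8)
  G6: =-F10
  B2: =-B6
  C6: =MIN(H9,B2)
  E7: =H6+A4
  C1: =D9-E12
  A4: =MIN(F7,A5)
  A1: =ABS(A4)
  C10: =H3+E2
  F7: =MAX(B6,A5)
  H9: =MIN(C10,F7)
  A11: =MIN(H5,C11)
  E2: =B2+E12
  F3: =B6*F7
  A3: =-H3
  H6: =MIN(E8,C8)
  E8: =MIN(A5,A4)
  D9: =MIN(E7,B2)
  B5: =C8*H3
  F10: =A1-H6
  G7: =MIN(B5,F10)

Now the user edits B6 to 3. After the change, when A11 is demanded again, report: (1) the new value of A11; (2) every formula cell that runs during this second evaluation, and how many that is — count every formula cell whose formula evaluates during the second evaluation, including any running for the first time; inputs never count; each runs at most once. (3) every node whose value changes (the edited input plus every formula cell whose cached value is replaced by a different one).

Initial pass — values computed on the first demand:
  B2 = -(-3) = 3
  F7 = MAX(-3, 6) = 6
  A4 = MIN(6, 6) = 6
  A1 = ABS(6) = 6
  E8 = MIN(6, 6) = 6
  C8 = MAX(-5, 6) = 6
  B5 = 6 * -5 = -30
  H6 = MIN(6, 6) = 6
  F10 = 6 - 6 = 0
  G6 = -(0) = 0
  G7 = MIN(-30, 0) = -30
  E12 = MAX(-30, 6) = 6
  E2 = 3 + 6 = 9
  C10 = -5 + 9 = 4
  H9 = MIN(4, 6) = 4
  C6 = MIN(4, 3) = 3
  H5 = MIN(0, 3) = 0
  C11 = MAX(0, 6) = 6
  A11 = MIN(0, 6) = 0

Second demand — change propagation:
  B2: re-runs because B6 -3->3; new result -3.
  F7: re-runs because B6 -3->3; new result 6 (unchanged).
  A4: re-examined; everything it read last time is the same (F7 unchanged, A5 unchanged) — cache 6 kept, no run.
  A1: re-examined; everything it read last time is the same (A4 unchanged) — cache 6 kept, no run.
  E8: re-examined; everything it read last time is the same (A5 unchanged, A4 unchanged) — cache 6 kept, no run.
  C8: re-examined; everything it read last time is the same (H3 unchanged, E8 unchanged) — cache 6 kept, no run.
  B5: re-examined; everything it read last time is the same (C8 unchanged, H3 unchanged) — cache -30 kept, no run.
  H6: re-examined; everything it read last time is the same (E8 unchanged, C8 unchanged) — cache 6 kept, no run.
  F10: re-examined; everything it read last time is the same (A1 unchanged, H6 unchanged) — cache 0 kept, no run.
  G6: re-examined; everything it read last time is the same (F10 unchanged) — cache 0 kept, no run.
  G7: re-examined; everything it read last time is the same (B5 unchanged, F10 unchanged) — cache -30 kept, no run.
  E12: re-examined; everything it read last time is the same (G7 unchanged, A4 unchanged) — cache 6 kept, no run.
  E2: re-runs because B2 3->-3; new result 3.
  C10: re-runs because E2 9->3; new result -2.
  H9: re-runs because C10 4->-2; new result -2.
  C6: re-runs because H9 4->-2; B2 3->-3; new result -3.
  H5: re-runs because C6 3->-3; new result -3.
  C11: re-runs because H5 0->-3; new result 6 (unchanged).
  A11: re-runs because H5 0->-3; new result -3.

The important point: at A4 every value read last time is unchanged, so the dirty flag clears without a run.

A11 now evaluates to -3.
Run set: A11, B2, C6, C10, C11, E2, F7, H5, H9 (9 run).
Changed values: A11, B2, B6, C6, C10, E2, H5, H9.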